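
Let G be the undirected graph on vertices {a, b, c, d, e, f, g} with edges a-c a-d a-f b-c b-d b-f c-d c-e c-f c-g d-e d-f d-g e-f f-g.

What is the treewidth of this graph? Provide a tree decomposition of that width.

Treewidth 3.
Bags: B1 = {b, c, d, f}  B2 = {c, d, e, f}  B3 = {c, d, f, g}  B4 = {a, c, d, f}
Tree: B1–B2, B2–B3, B2–B4

Every bag has size at most 4, so the width is 4 − 1 = 3 and tw(G) ≤ 3. On the other hand G contains the 4-clique {c, d, f, g}. A clique must lie in a single bag of any decomposition, so no decomposition can have width below 3. Therefore the treewidth is 3.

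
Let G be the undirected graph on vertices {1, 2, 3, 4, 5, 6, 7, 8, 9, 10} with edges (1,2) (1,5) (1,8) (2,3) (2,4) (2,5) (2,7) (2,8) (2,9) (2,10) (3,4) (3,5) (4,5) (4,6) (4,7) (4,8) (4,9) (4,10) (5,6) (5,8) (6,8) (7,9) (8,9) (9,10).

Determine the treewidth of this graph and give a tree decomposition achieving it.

Treewidth 3.
One such decomposition:
Bags: B1 = {4, 5, 6, 8}  B2 = {2, 4, 5, 8}  B3 = {1, 2, 5, 8}  B4 = {2, 3, 4, 5}  B5 = {2, 4, 8, 9}  B6 = {2, 4, 7, 9}  B7 = {2, 4, 9, 10}
Tree: B1–B2, B2–B3, B2–B4, B2–B5, B5–B6, B5–B7

Every bag has size at most 4, so the width is 4 − 1 = 3 and tw(G) ≤ 3. For the lower bound, the 4 vertices {1, 2, 5, 8} are pairwise adjacent, and any tree decomposition puts a clique entirely inside one bag — forcing width ≥ 3. The upper and lower bounds meet at 3, so that is the treewidth.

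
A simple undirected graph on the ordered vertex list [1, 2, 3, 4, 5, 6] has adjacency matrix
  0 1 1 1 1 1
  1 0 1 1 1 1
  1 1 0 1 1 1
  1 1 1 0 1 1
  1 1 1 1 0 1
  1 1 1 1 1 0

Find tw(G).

5

A width-5 tree decomposition is:
Bags: B1 = {1, 2, 3, 4, 5, 6}
Tree: (single bag)
A single bag containing all 6 vertices is trivially a valid decomposition of width 5. On the other hand G contains the 6-clique {1, 2, 3, 4, 5, 6}. A clique must lie in a single bag of any decomposition, so no decomposition can have width below 5. The upper and lower bounds meet at 5, so that is the treewidth.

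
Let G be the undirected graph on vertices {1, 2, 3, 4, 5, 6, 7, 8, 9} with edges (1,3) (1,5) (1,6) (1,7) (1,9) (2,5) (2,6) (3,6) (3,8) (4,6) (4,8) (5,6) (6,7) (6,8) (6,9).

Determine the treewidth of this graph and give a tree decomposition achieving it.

Treewidth 2.
One such decomposition:
Bags: B1 = {1, 3, 6}  B2 = {1, 6, 7}  B3 = {3, 6, 8}  B4 = {1, 6, 9}  B5 = {1, 5, 6}  B6 = {4, 6, 8}  B7 = {2, 5, 6}
Tree: B1–B2, B1–B3, B1–B4, B2–B5, B3–B6, B5–B7

The largest bag has 3 vertices, giving width 2; this decomposition certifies tw(G) ≤ 2. For the lower bound, the 3 vertices {3, 6, 8} are pairwise adjacent, and any tree decomposition puts a clique entirely inside one bag — forcing width ≥ 2. The upper and lower bounds meet at 2, so that is the treewidth.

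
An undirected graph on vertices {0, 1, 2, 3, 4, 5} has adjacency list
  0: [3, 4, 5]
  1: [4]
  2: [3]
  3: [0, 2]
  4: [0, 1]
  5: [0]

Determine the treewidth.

A width-1 tree decomposition is:
Bags: B1 = {2, 3}  B2 = {0, 3}  B3 = {0, 4}  B4 = {0, 5}  B5 = {1, 4}
Tree: B1–B2, B2–B3, B3–B4, B3–B5
The largest bag has 2 vertices, giving width 1; this decomposition certifies tw(G) ≤ 1. Since G has at least one edge (e.g. 3–2), it is not an edgeless graph, so tw(G) ≥ 1. Therefore the treewidth is 1.

1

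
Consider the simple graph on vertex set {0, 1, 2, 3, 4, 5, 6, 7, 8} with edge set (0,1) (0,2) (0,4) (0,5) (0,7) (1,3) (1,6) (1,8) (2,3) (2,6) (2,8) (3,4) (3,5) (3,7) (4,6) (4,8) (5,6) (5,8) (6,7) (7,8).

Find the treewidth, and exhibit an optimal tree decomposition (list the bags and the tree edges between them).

Treewidth 4.
One optimal decomposition is:
Bags: B1 = {0, 3, 4, 6, 8}  B2 = {0, 2, 3, 6, 8}  B3 = {0, 1, 3, 6, 8}  B4 = {0, 3, 6, 7, 8}  B5 = {0, 3, 5, 6, 8}
Tree: B1–B2, B2–B3, B3–B4, B4–B5

The largest bag has 5 vertices, giving width 4; this decomposition certifies tw(G) ≤ 4. For the lower bound: the 5 vertex sets {4,8}, {2,3}, {1,6}, {0}, {7} are disjoint, each induces a connected subgraph, and every pair is joined by at least one edge of G. Contracting each set to a single vertex therefore yields K_{5} as a minor, and since treewidth is minor-monotone, tw(G) ≥ tw(K_{5}) = 4. Therefore the treewidth is 4.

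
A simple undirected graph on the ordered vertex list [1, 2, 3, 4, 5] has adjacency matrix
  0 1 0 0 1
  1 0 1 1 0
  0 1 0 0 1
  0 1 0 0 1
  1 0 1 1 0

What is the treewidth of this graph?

A width-2 tree decomposition is:
Bags: B1 = {1, 2, 5}  B2 = {2, 3, 5}  B3 = {2, 4, 5}
Tree: B1–B2, B2–B3
Every bag has size at most 3, so the width is 3 − 1 = 2 and tw(G) ≤ 2. Since 5–1–2–3–5 is a cycle in G, G is not acyclic. Forests are exactly the graphs of treewidth ≤ 1, so tw(G) ≥ 2. The upper and lower bounds meet at 2, so that is the treewidth.

2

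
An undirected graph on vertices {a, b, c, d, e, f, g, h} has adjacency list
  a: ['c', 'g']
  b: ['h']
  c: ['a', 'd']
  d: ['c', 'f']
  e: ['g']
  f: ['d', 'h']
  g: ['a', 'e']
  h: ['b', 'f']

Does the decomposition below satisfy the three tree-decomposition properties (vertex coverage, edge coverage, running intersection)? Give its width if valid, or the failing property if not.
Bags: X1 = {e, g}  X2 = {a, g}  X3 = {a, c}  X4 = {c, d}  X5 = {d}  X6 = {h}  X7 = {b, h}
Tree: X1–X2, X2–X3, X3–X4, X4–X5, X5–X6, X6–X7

No — vertex f appears in no bag.

A tree decomposition must satisfy three properties: every vertex lies in some bag; for every edge, both endpoints lie together in some bag; and for every vertex, the bags containing it form a connected subtree. Here vertex f appears in no bag, so the decomposition is invalid.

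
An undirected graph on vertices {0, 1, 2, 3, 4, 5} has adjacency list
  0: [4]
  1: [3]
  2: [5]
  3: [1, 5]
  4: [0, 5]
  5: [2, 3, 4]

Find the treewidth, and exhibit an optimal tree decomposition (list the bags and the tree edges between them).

Treewidth 1.
Bags: B1 = {3, 5}  B2 = {2, 5}  B3 = {4, 5}  B4 = {0, 4}  B5 = {1, 3}
Tree: B1–B2, B2–B3, B3–B4, B1–B5

Each bag holds 2 vertices, so the decomposition has width 1, which upper-bounds the treewidth. G has an edge, so its treewidth is at least 1. Combining the bounds, tw(G) = 1.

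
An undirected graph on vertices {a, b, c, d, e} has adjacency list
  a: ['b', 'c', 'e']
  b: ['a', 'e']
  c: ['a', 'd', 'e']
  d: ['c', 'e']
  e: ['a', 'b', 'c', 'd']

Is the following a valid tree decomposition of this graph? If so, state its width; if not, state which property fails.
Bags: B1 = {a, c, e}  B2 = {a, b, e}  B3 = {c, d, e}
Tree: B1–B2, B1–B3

Vertex coverage: the bags together contain {a, b, c, d, e}, the full vertex set. Edge coverage: each edge of G has both endpoints in at least one bag. Running intersection: for every vertex, the bags containing it form a connected subtree. All three properties hold, so this is a valid tree decomposition of width max|bag| − 1 = 2, and hence tw(G) ≤ 2.

Yes; width 2.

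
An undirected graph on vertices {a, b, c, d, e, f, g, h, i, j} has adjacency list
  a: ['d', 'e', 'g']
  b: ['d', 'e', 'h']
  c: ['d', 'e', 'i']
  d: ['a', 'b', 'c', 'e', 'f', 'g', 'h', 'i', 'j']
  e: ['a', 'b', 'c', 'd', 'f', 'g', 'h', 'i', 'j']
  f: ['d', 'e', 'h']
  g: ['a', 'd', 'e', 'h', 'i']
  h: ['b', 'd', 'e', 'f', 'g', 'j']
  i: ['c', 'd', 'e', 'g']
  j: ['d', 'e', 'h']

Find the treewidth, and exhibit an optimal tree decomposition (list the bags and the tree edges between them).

Treewidth 3.
Bags: B1 = {d, e, g, h}  B2 = {d, e, g, i}  B3 = {b, d, e, h}  B4 = {d, e, f, h}  B5 = {a, d, e, g}  B6 = {d, e, h, j}  B7 = {c, d, e, i}
Tree: B1–B2, B1–B3, B1–B4, B2–B5, B1–B6, B2–B7

Every bag has size at most 4, so the width is 4 − 1 = 3 and tw(G) ≤ 3. For the lower bound, the 4 vertices {d, e, g, h} are pairwise adjacent, and any tree decomposition puts a clique entirely inside one bag — forcing width ≥ 3. Combining the bounds, tw(G) = 3.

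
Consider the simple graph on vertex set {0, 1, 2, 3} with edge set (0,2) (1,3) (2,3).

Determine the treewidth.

A width-1 tree decomposition is:
Bags: B1 = {1, 3}  B2 = {2, 3}  B3 = {0, 2}
Tree: B1–B2, B2–B3
Every bag has size at most 2, so the width is 2 − 1 = 1 and tw(G) ≤ 1. G has an edge, so its treewidth is at least 1. Therefore the treewidth is 1.

1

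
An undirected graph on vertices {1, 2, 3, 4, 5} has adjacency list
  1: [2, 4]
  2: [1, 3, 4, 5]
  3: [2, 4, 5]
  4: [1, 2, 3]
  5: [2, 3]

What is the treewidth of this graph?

A width-2 tree decomposition is:
Bags: B1 = {2, 3, 4}  B2 = {1, 2, 4}  B3 = {2, 3, 5}
Tree: B1–B2, B1–B3
Every bag has size at most 3, so the width is 3 − 1 = 2 and tw(G) ≤ 2. On the other hand G contains the 3-clique {1, 2, 4}. A clique must lie in a single bag of any decomposition, so no decomposition can have width below 2. The upper and lower bounds meet at 2, so that is the treewidth.

2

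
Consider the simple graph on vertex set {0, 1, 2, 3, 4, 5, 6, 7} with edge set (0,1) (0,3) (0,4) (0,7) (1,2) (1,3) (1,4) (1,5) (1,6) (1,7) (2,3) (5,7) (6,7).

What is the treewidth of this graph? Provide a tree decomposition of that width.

Each bag holds 3 vertices, so the decomposition has width 2, which upper-bounds the treewidth. For the lower bound, the 3 vertices {0, 1, 3} are pairwise adjacent, and any tree decomposition puts a clique entirely inside one bag — forcing width ≥ 2. Therefore the treewidth is 2.

Treewidth 2.
Bags: B1 = {0, 1, 7}  B2 = {1, 6, 7}  B3 = {0, 1, 4}  B4 = {0, 1, 3}  B5 = {1, 2, 3}  B6 = {1, 5, 7}
Tree: B1–B2, B1–B3, B3–B4, B4–B5, B2–B6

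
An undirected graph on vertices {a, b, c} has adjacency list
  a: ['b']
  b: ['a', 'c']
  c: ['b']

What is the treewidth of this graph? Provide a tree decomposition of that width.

Treewidth 1.
One optimal decomposition is:
Bags: B1 = {b, c}  B2 = {a, b}
Tree: B1–B2

Every bag has size at most 2, so the width is 2 − 1 = 1 and tw(G) ≤ 1. Any graph with an edge has treewidth ≥ 1, and G has the edge b–c. Hence tw(G) = 1 exactly.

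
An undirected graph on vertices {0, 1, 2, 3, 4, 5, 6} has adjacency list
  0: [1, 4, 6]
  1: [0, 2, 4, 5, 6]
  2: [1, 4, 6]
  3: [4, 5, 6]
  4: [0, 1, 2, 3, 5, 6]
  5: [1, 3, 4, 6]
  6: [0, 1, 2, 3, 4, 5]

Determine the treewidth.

3

A width-3 tree decomposition is:
Bags: B1 = {1, 4, 5, 6}  B2 = {1, 2, 4, 6}  B3 = {3, 4, 5, 6}  B4 = {0, 1, 4, 6}
Tree: B1–B2, B1–B3, B1–B4
Every bag has size at most 4, so the width is 4 − 1 = 3 and tw(G) ≤ 3. On the other hand G contains the 4-clique {0, 1, 4, 6}. A clique must lie in a single bag of any decomposition, so no decomposition can have width below 3. The upper and lower bounds meet at 3, so that is the treewidth.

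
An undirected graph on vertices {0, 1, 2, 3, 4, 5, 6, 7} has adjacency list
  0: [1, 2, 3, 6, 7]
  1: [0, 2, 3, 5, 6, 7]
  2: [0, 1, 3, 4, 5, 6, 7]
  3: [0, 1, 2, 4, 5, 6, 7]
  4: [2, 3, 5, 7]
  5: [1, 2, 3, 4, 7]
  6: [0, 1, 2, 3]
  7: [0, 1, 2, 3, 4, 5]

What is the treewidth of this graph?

A width-4 tree decomposition is:
Bags: B1 = {1, 2, 3, 5, 7}  B2 = {2, 3, 4, 5, 7}  B3 = {0, 1, 2, 3, 7}  B4 = {0, 1, 2, 3, 6}
Tree: B1–B2, B1–B3, B3–B4
The largest bag has 5 vertices, giving width 4; this decomposition certifies tw(G) ≤ 4. Conversely, {0, 1, 2, 3, 6} is a clique of size 5, and the vertices of any clique must share a bag in every tree decomposition; so some bag has ≥ 5 vertices and tw(G) ≥ 4. Combining the bounds, tw(G) = 4.

4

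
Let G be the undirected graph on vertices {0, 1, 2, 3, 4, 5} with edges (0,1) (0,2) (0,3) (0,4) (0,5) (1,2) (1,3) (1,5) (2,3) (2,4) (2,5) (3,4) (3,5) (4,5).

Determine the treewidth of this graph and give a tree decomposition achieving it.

The largest bag has 5 vertices, giving width 4; this decomposition certifies tw(G) ≤ 4. For the lower bound, the 5 vertices {0, 1, 2, 3, 5} are pairwise adjacent, and any tree decomposition puts a clique entirely inside one bag — forcing width ≥ 4. Combining the bounds, tw(G) = 4.

Treewidth 4.
One optimal decomposition is:
Bags: B1 = {0, 1, 2, 3, 5}  B2 = {0, 2, 3, 4, 5}
Tree: B1–B2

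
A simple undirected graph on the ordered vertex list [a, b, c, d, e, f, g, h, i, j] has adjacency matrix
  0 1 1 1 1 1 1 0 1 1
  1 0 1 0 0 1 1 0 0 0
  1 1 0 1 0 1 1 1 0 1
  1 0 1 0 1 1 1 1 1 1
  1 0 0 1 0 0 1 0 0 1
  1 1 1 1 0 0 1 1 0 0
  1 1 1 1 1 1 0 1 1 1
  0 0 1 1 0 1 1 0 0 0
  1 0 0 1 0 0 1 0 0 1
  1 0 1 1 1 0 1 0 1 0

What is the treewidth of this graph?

A width-4 tree decomposition is:
Bags: B1 = {a, c, d, f, g}  B2 = {c, d, f, g, h}  B3 = {a, c, d, g, j}  B4 = {a, d, g, i, j}  B5 = {a, d, e, g, j}  B6 = {a, b, c, f, g}
Tree: B1–B2, B1–B3, B3–B4, B4–B5, B1–B6
Every bag has size at most 5, so the width is 5 − 1 = 4 and tw(G) ≤ 4. For the lower bound, the 5 vertices {c, d, f, g, h} are pairwise adjacent, and any tree decomposition puts a clique entirely inside one bag — forcing width ≥ 4. Hence tw(G) = 4 exactly.

4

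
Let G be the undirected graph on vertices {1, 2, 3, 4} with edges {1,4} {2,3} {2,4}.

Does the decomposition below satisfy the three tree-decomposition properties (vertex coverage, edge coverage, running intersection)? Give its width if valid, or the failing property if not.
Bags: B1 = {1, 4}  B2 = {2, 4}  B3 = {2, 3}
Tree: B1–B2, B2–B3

Yes; width 1.

Every vertex of G appears in some bag (union = {1, 2, 3, 4}); every edge is covered by a bag; and for each vertex v the set of bags containing v is connected in the bag tree. The decomposition is therefore valid. The largest bag has 2 vertices, so the width is 1.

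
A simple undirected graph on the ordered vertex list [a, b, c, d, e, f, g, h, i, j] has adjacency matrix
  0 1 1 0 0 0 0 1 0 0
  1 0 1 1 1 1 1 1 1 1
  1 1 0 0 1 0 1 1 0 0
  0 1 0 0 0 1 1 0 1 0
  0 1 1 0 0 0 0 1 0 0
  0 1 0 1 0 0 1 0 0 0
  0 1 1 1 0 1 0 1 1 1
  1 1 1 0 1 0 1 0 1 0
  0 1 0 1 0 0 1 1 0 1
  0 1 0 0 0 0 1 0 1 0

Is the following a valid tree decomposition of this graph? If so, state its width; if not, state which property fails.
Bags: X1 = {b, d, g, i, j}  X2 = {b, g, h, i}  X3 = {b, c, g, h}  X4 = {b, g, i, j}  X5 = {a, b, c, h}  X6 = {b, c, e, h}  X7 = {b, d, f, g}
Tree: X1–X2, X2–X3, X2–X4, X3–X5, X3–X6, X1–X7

A tree decomposition must satisfy three properties: every vertex lies in some bag; for every edge, both endpoints lie together in some bag; and for every vertex, the bags containing it form a connected subtree. Here bags containing vertex j are not connected in the tree, so the decomposition is invalid.

No — bags containing vertex j are not connected in the tree.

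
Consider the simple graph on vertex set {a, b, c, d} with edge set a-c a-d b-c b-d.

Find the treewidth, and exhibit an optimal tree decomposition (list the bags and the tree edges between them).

Each bag holds 3 vertices, so the decomposition has width 2, which upper-bounds the treewidth. For the lower bound, G contains the cycle d–b–c–a–d, so G is not a forest; only forests have treewidth ≤ 1, hence tw(G) ≥ 2. The upper and lower bounds meet at 2, so that is the treewidth.

Treewidth 2.
One optimal decomposition is:
Bags: B1 = {b, c, d}  B2 = {a, c, d}
Tree: B1–B2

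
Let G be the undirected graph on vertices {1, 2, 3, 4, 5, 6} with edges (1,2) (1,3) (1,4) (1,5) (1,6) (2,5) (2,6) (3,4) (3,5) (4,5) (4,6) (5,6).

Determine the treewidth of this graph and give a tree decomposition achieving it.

The largest bag has 4 vertices, giving width 3; this decomposition certifies tw(G) ≤ 3. For the lower bound, the 4 vertices {1, 2, 5, 6} are pairwise adjacent, and any tree decomposition puts a clique entirely inside one bag — forcing width ≥ 3. Therefore the treewidth is 3.

Treewidth 3.
One optimal decomposition is:
Bags: B1 = {1, 2, 5, 6}  B2 = {1, 4, 5, 6}  B3 = {1, 3, 4, 5}
Tree: B1–B2, B2–B3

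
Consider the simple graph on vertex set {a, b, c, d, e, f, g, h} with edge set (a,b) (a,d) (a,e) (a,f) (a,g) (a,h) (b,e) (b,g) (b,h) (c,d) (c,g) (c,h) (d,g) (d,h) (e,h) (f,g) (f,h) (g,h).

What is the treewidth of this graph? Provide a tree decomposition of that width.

Treewidth 3.
One such decomposition:
Bags: B1 = {a, b, g, h}  B2 = {a, b, e, h}  B3 = {a, d, g, h}  B4 = {a, f, g, h}  B5 = {c, d, g, h}
Tree: B1–B2, B1–B3, B1–B4, B3–B5

The largest bag has 4 vertices, giving width 3; this decomposition certifies tw(G) ≤ 3. On the other hand G contains the 4-clique {c, d, g, h}. A clique must lie in a single bag of any decomposition, so no decomposition can have width below 3. Therefore the treewidth is 3.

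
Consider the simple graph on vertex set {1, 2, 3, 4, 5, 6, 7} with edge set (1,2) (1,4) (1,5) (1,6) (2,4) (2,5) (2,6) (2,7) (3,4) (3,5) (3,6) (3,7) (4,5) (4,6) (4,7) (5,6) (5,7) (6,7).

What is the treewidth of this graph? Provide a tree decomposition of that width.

The largest bag has 5 vertices, giving width 4; this decomposition certifies tw(G) ≤ 4. Conversely, {1, 2, 4, 5, 6} is a clique of size 5, and the vertices of any clique must share a bag in every tree decomposition; so some bag has ≥ 5 vertices and tw(G) ≥ 4. Hence tw(G) = 4 exactly.

Treewidth 4.
Bags: B1 = {3, 4, 5, 6, 7}  B2 = {2, 4, 5, 6, 7}  B3 = {1, 2, 4, 5, 6}
Tree: B1–B2, B2–B3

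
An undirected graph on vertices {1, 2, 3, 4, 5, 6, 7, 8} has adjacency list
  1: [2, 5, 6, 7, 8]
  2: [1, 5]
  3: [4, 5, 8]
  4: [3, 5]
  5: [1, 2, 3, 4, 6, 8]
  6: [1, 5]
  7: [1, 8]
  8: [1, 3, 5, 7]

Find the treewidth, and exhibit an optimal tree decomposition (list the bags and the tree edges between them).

Every bag has size at most 3, so the width is 3 − 1 = 2 and tw(G) ≤ 2. On the other hand G contains the 3-clique {1, 5, 8}. A clique must lie in a single bag of any decomposition, so no decomposition can have width below 2. Hence tw(G) = 2 exactly.

Treewidth 2.
One such decomposition:
Bags: B1 = {3, 5, 8}  B2 = {1, 5, 8}  B3 = {1, 7, 8}  B4 = {1, 2, 5}  B5 = {3, 4, 5}  B6 = {1, 5, 6}
Tree: B1–B2, B2–B3, B2–B4, B1–B5, B2–B6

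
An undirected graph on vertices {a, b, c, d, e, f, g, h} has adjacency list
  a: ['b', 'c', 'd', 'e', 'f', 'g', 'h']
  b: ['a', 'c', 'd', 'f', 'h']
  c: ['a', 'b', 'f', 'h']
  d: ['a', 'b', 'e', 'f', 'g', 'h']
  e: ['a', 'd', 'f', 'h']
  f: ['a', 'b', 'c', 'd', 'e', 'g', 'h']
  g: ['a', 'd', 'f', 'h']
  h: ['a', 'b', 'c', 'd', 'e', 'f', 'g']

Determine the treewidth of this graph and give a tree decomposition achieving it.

Treewidth 4.
One optimal decomposition is:
Bags: B1 = {a, b, c, f, h}  B2 = {a, b, d, f, h}  B3 = {a, d, e, f, h}  B4 = {a, d, f, g, h}
Tree: B1–B2, B2–B3, B3–B4

Every bag has size at most 5, so the width is 5 − 1 = 4 and tw(G) ≤ 4. On the other hand G contains the 5-clique {a, d, f, g, h}. A clique must lie in a single bag of any decomposition, so no decomposition can have width below 4. Therefore the treewidth is 4.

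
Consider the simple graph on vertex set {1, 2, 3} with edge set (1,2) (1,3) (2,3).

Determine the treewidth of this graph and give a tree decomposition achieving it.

A single bag containing all 3 vertices is trivially a valid decomposition of width 2. On the other hand G contains the 3-clique {1, 2, 3}. A clique must lie in a single bag of any decomposition, so no decomposition can have width below 2. Therefore the treewidth is 2.

Treewidth 2.
One optimal decomposition is:
Bags: B1 = {1, 2, 3}
Tree: (single bag)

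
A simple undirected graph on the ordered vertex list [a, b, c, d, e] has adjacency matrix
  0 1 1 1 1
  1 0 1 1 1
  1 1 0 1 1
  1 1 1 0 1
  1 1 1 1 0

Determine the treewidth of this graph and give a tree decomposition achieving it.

Treewidth 4.
Bags: B1 = {a, b, c, d, e}
Tree: (single bag)

With just one bag of size 5, the width is 5 − 1 = 4, so tw(G) ≤ 4. For the lower bound, the 5 vertices {a, b, c, d, e} are pairwise adjacent, and any tree decomposition puts a clique entirely inside one bag — forcing width ≥ 4. Therefore the treewidth is 4.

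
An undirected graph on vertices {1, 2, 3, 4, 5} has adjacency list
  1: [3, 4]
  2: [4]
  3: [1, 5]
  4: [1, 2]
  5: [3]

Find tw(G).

A width-1 tree decomposition is:
Bags: B1 = {2, 4}  B2 = {1, 4}  B3 = {1, 3}  B4 = {3, 5}
Tree: B1–B2, B2–B3, B3–B4
Every bag has size at most 2, so the width is 2 − 1 = 1 and tw(G) ≤ 1. Any graph with an edge has treewidth ≥ 1, and G has the edge 2–4. Combining the bounds, tw(G) = 1.

1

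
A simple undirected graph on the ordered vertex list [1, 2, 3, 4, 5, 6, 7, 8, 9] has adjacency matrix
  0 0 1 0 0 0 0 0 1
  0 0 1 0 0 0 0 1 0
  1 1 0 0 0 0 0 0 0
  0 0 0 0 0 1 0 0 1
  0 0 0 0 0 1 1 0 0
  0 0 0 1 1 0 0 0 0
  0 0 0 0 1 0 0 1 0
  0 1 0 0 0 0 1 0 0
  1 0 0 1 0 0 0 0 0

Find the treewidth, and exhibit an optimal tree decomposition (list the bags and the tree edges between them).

Each bag holds 3 vertices, so the decomposition has width 2, which upper-bounds the treewidth. For the lower bound, G contains the cycle 9–1–3–2–8–7–5–6–4–9, so G is not a forest; only forests have treewidth ≤ 1, hence tw(G) ≥ 2. The upper and lower bounds meet at 2, so that is the treewidth.

Treewidth 2.
One such decomposition:
Bags: B1 = {1, 3, 9}  B2 = {2, 3, 9}  B3 = {2, 8, 9}  B4 = {7, 8, 9}  B5 = {5, 7, 9}  B6 = {5, 6, 9}  B7 = {4, 6, 9}
Tree: B1–B2, B2–B3, B3–B4, B4–B5, B5–B6, B6–B7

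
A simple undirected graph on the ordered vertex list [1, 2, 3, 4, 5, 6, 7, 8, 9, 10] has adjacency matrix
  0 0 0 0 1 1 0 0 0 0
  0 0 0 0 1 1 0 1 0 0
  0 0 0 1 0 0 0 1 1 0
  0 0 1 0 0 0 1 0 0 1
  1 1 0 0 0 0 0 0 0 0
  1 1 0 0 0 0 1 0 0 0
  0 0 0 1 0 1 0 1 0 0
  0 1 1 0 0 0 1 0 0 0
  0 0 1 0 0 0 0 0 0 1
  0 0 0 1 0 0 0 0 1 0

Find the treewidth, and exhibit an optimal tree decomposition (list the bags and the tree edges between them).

Each bag holds 3 vertices, so the decomposition has width 2, which upper-bounds the treewidth. The edges 9–10–4–3–9 form a cycle, so G is not a tree and its treewidth is at least 2. Therefore the treewidth is 2.

Treewidth 2.
Bags: B1 = {3, 9, 10}  B2 = {3, 4, 10}  B3 = {3, 4, 8}  B4 = {4, 7, 8}  B5 = {2, 7, 8}  B6 = {2, 6, 7}  B7 = {2, 5, 6}  B8 = {1, 5, 6}
Tree: B1–B2, B2–B3, B3–B4, B4–B5, B5–B6, B6–B7, B7–B8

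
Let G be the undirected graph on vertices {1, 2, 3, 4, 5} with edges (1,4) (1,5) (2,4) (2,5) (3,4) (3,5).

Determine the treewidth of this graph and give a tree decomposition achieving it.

Treewidth 2.
One such decomposition:
Bags: B1 = {3, 4, 5}  B2 = {2, 4, 5}  B3 = {1, 4, 5}
Tree: B1–B2, B2–B3

Each bag holds 3 vertices, so the decomposition has width 2, which upper-bounds the treewidth. Since 5–3–4–2–5 is a cycle in G, G is not acyclic. Forests are exactly the graphs of treewidth ≤ 1, so tw(G) ≥ 2. The upper and lower bounds meet at 2, so that is the treewidth.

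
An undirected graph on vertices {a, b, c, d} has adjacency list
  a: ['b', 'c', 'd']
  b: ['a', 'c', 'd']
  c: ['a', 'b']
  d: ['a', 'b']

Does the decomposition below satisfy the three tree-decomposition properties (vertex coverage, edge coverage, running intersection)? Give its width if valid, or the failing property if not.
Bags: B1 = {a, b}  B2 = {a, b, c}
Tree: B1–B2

A tree decomposition must satisfy three properties: every vertex lies in some bag; for every edge, both endpoints lie together in some bag; and for every vertex, the bags containing it form a connected subtree. Here vertex d appears in no bag, so the decomposition is invalid.

No — vertex d appears in no bag.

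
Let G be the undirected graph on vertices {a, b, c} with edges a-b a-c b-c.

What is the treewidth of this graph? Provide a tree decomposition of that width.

With just one bag of size 3, the width is 3 − 1 = 2, so tw(G) ≤ 2. For the lower bound, the 3 vertices {a, b, c} are pairwise adjacent, and any tree decomposition puts a clique entirely inside one bag — forcing width ≥ 2. Combining the bounds, tw(G) = 2.

Treewidth 2.
One such decomposition:
Bags: B1 = {a, b, c}
Tree: (single bag)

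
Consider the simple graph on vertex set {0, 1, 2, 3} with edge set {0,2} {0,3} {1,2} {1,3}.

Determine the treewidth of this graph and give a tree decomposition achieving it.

Treewidth 2.
Bags: B1 = {0, 1, 2}  B2 = {0, 1, 3}
Tree: B1–B2

The largest bag has 3 vertices, giving width 2; this decomposition certifies tw(G) ≤ 2. Since 1–2–0–3–1 is a cycle in G, G is not acyclic. Forests are exactly the graphs of treewidth ≤ 1, so tw(G) ≥ 2. Therefore the treewidth is 2.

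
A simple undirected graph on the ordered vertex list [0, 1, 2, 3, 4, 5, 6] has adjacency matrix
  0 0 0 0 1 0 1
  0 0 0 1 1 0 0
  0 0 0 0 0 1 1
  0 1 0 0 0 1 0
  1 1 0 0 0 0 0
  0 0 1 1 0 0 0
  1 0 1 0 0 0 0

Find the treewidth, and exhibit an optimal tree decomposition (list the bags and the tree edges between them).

The largest bag has 3 vertices, giving width 2; this decomposition certifies tw(G) ≤ 2. Since 5–3–1–4–0–6–2–5 is a cycle in G, G is not acyclic. Forests are exactly the graphs of treewidth ≤ 1, so tw(G) ≥ 2. The upper and lower bounds meet at 2, so that is the treewidth.

Treewidth 2.
One such decomposition:
Bags: B1 = {1, 3, 5}  B2 = {1, 4, 5}  B3 = {0, 4, 5}  B4 = {0, 5, 6}  B5 = {2, 5, 6}
Tree: B1–B2, B2–B3, B3–B4, B4–B5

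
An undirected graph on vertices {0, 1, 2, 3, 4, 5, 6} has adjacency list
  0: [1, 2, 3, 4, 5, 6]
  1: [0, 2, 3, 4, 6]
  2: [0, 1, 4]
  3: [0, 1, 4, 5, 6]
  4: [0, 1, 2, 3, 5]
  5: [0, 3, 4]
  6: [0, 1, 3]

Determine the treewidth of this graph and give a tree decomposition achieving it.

Each bag holds 4 vertices, so the decomposition has width 3, which upper-bounds the treewidth. Conversely, {0, 1, 2, 4} is a clique of size 4, and the vertices of any clique must share a bag in every tree decomposition; so some bag has ≥ 4 vertices and tw(G) ≥ 3. Hence tw(G) = 3 exactly.

Treewidth 3.
Bags: B1 = {0, 1, 3, 4}  B2 = {0, 3, 4, 5}  B3 = {0, 1, 3, 6}  B4 = {0, 1, 2, 4}
Tree: B1–B2, B1–B3, B1–B4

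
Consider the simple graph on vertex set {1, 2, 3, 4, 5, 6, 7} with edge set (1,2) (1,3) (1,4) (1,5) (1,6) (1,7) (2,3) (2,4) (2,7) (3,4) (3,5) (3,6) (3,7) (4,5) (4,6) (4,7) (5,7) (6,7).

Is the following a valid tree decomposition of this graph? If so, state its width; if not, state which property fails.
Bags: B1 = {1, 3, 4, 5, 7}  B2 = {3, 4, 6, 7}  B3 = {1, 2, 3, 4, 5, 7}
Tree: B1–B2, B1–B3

A tree decomposition must satisfy three properties: every vertex lies in some bag; for every edge, both endpoints lie together in some bag; and for every vertex, the bags containing it form a connected subtree. Here edge (1,6) lies in no bag, so the decomposition is invalid.

No — edge (1,6) lies in no bag.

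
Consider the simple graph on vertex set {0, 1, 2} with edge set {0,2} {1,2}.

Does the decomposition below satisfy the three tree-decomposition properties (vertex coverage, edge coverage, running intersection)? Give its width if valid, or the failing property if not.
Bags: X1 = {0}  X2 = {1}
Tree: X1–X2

A tree decomposition must satisfy three properties: every vertex lies in some bag; for every edge, both endpoints lie together in some bag; and for every vertex, the bags containing it form a connected subtree. Here vertex 2 appears in no bag, so the decomposition is invalid.

No — vertex 2 appears in no bag.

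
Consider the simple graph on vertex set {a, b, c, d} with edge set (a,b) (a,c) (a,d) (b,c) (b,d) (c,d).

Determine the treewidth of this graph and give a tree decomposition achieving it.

With just one bag of size 4, the width is 4 − 1 = 3, so tw(G) ≤ 3. On the other hand G contains the 4-clique {a, b, c, d}. A clique must lie in a single bag of any decomposition, so no decomposition can have width below 3. The upper and lower bounds meet at 3, so that is the treewidth.

Treewidth 3.
One such decomposition:
Bags: B1 = {a, b, c, d}
Tree: (single bag)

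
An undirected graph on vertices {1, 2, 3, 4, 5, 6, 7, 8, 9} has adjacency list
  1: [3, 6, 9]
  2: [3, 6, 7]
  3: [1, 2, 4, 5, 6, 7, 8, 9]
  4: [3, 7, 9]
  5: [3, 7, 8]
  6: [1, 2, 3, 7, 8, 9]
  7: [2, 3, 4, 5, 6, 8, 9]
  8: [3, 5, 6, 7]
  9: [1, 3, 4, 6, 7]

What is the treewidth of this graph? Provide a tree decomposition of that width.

Each bag holds 4 vertices, so the decomposition has width 3, which upper-bounds the treewidth. Conversely, {1, 3, 6, 9} is a clique of size 4, and the vertices of any clique must share a bag in every tree decomposition; so some bag has ≥ 4 vertices and tw(G) ≥ 3. Combining the bounds, tw(G) = 3.

Treewidth 3.
One such decomposition:
Bags: B1 = {3, 6, 7, 8}  B2 = {2, 3, 6, 7}  B3 = {3, 6, 7, 9}  B4 = {3, 4, 7, 9}  B5 = {1, 3, 6, 9}  B6 = {3, 5, 7, 8}
Tree: B1–B2, B2–B3, B3–B4, B3–B5, B1–B6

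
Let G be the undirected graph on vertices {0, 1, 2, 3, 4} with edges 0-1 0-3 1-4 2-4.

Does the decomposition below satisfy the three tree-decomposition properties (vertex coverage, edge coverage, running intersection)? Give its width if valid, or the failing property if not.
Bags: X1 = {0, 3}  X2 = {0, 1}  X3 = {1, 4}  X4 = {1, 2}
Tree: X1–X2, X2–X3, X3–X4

A tree decomposition must satisfy three properties: every vertex lies in some bag; for every edge, both endpoints lie together in some bag; and for every vertex, the bags containing it form a connected subtree. Here edge (4,2) lies in no bag, so the decomposition is invalid.

No — edge (4,2) lies in no bag.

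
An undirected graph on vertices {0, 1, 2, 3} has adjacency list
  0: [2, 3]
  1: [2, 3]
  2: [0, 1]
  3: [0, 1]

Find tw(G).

A width-2 tree decomposition is:
Bags: B1 = {0, 1, 2}  B2 = {0, 1, 3}
Tree: B1–B2
Each bag holds 3 vertices, so the decomposition has width 2, which upper-bounds the treewidth. For the lower bound, G contains the cycle 1–2–0–3–1, so G is not a forest; only forests have treewidth ≤ 1, hence tw(G) ≥ 2. Combining the bounds, tw(G) = 2.

2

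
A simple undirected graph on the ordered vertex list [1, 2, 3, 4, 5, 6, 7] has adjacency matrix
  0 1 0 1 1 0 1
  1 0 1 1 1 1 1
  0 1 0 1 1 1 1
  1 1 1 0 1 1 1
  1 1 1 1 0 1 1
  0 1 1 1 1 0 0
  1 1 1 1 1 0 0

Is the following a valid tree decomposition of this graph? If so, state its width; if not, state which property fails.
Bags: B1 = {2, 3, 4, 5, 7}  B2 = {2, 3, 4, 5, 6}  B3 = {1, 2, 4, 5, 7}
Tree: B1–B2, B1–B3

Yes; width 4.

Vertex coverage: the bags together contain {1, 2, 3, 4, 5, 6, 7}, the full vertex set. Edge coverage: each edge of G has both endpoints in at least one bag. Running intersection: for every vertex, the bags containing it form a connected subtree. All three properties hold, so this is a valid tree decomposition of width max|bag| − 1 = 4, and hence tw(G) ≤ 4.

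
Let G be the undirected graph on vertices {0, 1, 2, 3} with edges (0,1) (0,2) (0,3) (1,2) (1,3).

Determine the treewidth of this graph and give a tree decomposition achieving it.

Treewidth 2.
One optimal decomposition is:
Bags: B1 = {0, 1, 3}  B2 = {0, 1, 2}
Tree: B1–B2

The largest bag has 3 vertices, giving width 2; this decomposition certifies tw(G) ≤ 2. For the lower bound, the 3 vertices {0, 1, 2} are pairwise adjacent, and any tree decomposition puts a clique entirely inside one bag — forcing width ≥ 2. Therefore the treewidth is 2.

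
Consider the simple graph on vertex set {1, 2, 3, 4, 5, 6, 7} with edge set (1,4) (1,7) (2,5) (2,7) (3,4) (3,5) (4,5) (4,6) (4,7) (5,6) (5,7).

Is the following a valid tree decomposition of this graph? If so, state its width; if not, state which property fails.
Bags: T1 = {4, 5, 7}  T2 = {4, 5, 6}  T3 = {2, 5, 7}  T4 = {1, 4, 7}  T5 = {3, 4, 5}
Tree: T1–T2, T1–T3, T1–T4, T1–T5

Every vertex of G appears in some bag (union = {1, 2, 3, 4, 5, 6, 7}); every edge is covered by a bag; and for each vertex v the set of bags containing v is connected in the bag tree. The decomposition is therefore valid. The largest bag has 3 vertices, so the width is 2.

Yes; width 2.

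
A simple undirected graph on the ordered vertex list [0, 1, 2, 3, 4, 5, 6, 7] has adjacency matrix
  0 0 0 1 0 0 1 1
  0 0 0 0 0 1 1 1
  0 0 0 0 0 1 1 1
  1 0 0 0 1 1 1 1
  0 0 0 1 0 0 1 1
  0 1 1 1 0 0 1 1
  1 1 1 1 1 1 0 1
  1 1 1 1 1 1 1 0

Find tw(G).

A width-3 tree decomposition is:
Bags: B1 = {1, 5, 6, 7}  B2 = {3, 5, 6, 7}  B3 = {3, 4, 6, 7}  B4 = {2, 5, 6, 7}  B5 = {0, 3, 6, 7}
Tree: B1–B2, B2–B3, B1–B4, B3–B5
Each bag holds 4 vertices, so the decomposition has width 3, which upper-bounds the treewidth. On the other hand G contains the 4-clique {1, 5, 6, 7}. A clique must lie in a single bag of any decomposition, so no decomposition can have width below 3. Combining the bounds, tw(G) = 3.

3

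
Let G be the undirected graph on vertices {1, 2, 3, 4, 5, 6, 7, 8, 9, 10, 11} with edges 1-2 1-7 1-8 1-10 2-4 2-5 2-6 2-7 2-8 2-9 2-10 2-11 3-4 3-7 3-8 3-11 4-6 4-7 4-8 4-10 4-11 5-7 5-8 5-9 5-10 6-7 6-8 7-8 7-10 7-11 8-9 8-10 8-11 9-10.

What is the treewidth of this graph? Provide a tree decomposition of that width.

Each bag holds 5 vertices, so the decomposition has width 4, which upper-bounds the treewidth. On the other hand G contains the 5-clique {2, 5, 8, 9, 10}. A clique must lie in a single bag of any decomposition, so no decomposition can have width below 4. Combining the bounds, tw(G) = 4.

Treewidth 4.
One optimal decomposition is:
Bags: B1 = {2, 4, 7, 8, 10}  B2 = {2, 4, 7, 8, 11}  B3 = {2, 5, 7, 8, 10}  B4 = {1, 2, 7, 8, 10}  B5 = {2, 5, 8, 9, 10}  B6 = {3, 4, 7, 8, 11}  B7 = {2, 4, 6, 7, 8}
Tree: B1–B2, B1–B3, B1–B4, B3–B5, B2–B6, B1–B7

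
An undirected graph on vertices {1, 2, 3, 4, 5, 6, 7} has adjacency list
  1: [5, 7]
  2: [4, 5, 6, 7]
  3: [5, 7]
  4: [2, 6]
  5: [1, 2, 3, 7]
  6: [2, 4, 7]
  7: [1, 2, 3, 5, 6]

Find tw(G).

A width-2 tree decomposition is:
Bags: B1 = {3, 5, 7}  B2 = {2, 5, 7}  B3 = {2, 6, 7}  B4 = {2, 4, 6}  B5 = {1, 5, 7}
Tree: B1–B2, B2–B3, B3–B4, B2–B5
The largest bag has 3 vertices, giving width 2; this decomposition certifies tw(G) ≤ 2. For the lower bound, the 3 vertices {2, 4, 6} are pairwise adjacent, and any tree decomposition puts a clique entirely inside one bag — forcing width ≥ 2. Hence tw(G) = 2 exactly.

2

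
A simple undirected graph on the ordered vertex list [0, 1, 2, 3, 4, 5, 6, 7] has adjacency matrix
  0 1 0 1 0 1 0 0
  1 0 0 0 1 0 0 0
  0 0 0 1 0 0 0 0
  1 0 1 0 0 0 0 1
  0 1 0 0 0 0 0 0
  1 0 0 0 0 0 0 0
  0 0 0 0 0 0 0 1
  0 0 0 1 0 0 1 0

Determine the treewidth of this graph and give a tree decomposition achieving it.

Treewidth 1.
One optimal decomposition is:
Bags: B1 = {0, 1}  B2 = {1, 4}  B3 = {0, 5}  B4 = {0, 3}  B5 = {3, 7}  B6 = {2, 3}  B7 = {6, 7}
Tree: B1–B2, B1–B3, B1–B4, B4–B5, B4–B6, B5–B7

The largest bag has 2 vertices, giving width 1; this decomposition certifies tw(G) ≤ 1. Since G has at least one edge (e.g. 0–1), it is not an edgeless graph, so tw(G) ≥ 1. Therefore the treewidth is 1.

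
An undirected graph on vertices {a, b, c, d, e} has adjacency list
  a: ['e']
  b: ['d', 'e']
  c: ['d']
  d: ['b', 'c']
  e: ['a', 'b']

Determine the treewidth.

A width-1 tree decomposition is:
Bags: B1 = {a, e}  B2 = {b, e}  B3 = {b, d}  B4 = {c, d}
Tree: B1–B2, B2–B3, B3–B4
Each bag holds 2 vertices, so the decomposition has width 1, which upper-bounds the treewidth. G has an edge, so its treewidth is at least 1. The upper and lower bounds meet at 1, so that is the treewidth.

1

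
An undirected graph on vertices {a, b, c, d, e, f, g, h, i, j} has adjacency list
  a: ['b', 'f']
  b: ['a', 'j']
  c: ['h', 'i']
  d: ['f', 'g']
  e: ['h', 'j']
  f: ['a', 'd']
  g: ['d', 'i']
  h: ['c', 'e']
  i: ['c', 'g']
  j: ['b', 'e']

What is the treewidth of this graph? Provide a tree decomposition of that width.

Treewidth 2.
One optimal decomposition is:
Bags: B1 = {d, f, g}  B2 = {a, f, g}  B3 = {a, b, g}  B4 = {b, g, j}  B5 = {e, g, j}  B6 = {e, g, h}  B7 = {c, g, h}  B8 = {c, g, i}
Tree: B1–B2, B2–B3, B3–B4, B4–B5, B5–B6, B6–B7, B7–B8

The largest bag has 3 vertices, giving width 2; this decomposition certifies tw(G) ≤ 2. For the lower bound, G contains the cycle g–d–f–a–b–j–e–h–c–i–g, so G is not a forest; only forests have treewidth ≤ 1, hence tw(G) ≥ 2. Hence tw(G) = 2 exactly.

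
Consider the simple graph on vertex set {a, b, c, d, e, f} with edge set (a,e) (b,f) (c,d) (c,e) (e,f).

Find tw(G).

1

A width-1 tree decomposition is:
Bags: B1 = {e, f}  B2 = {a, e}  B3 = {c, e}  B4 = {b, f}  B5 = {c, d}
Tree: B1–B2, B2–B3, B1–B4, B3–B5
Each bag holds 2 vertices, so the decomposition has width 1, which upper-bounds the treewidth. Any graph with an edge has treewidth ≥ 1, and G has the edge e–f. Therefore the treewidth is 1.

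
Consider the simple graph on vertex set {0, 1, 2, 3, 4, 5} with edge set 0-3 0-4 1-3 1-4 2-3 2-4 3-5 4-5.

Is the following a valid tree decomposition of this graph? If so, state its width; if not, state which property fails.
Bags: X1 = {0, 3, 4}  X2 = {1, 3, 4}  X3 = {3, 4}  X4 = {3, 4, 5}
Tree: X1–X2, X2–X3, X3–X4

A tree decomposition must satisfy three properties: every vertex lies in some bag; for every edge, both endpoints lie together in some bag; and for every vertex, the bags containing it form a connected subtree. Here vertex 2 appears in no bag, so the decomposition is invalid.

No — vertex 2 appears in no bag.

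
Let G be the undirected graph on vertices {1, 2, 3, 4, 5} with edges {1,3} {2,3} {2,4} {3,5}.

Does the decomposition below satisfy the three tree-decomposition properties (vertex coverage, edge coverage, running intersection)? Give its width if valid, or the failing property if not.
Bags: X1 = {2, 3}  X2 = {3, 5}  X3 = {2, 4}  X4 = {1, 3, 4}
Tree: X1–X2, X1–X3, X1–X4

A tree decomposition must satisfy three properties: every vertex lies in some bag; for every edge, both endpoints lie together in some bag; and for every vertex, the bags containing it form a connected subtree. Here bags containing vertex 4 are not connected in the tree, so the decomposition is invalid.

No — bags containing vertex 4 are not connected in the tree.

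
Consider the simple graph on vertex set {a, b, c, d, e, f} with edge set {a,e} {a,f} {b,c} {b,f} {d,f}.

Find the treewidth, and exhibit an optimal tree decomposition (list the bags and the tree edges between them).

Treewidth 1.
Bags: B1 = {a, e}  B2 = {a, f}  B3 = {b, f}  B4 = {b, c}  B5 = {d, f}
Tree: B1–B2, B2–B3, B3–B4, B2–B5

Each bag holds 2 vertices, so the decomposition has width 1, which upper-bounds the treewidth. G has an edge, so its treewidth is at least 1. Combining the bounds, tw(G) = 1.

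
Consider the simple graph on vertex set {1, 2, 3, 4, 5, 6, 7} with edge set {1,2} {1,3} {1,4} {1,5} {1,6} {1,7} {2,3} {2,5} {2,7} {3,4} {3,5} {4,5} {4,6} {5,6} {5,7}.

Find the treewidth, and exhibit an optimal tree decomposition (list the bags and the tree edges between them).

Treewidth 3.
Bags: B1 = {1, 3, 4, 5}  B2 = {1, 2, 3, 5}  B3 = {1, 4, 5, 6}  B4 = {1, 2, 5, 7}
Tree: B1–B2, B1–B3, B2–B4

Every bag has size at most 4, so the width is 4 − 1 = 3 and tw(G) ≤ 3. Conversely, {1, 2, 3, 5} is a clique of size 4, and the vertices of any clique must share a bag in every tree decomposition; so some bag has ≥ 4 vertices and tw(G) ≥ 3. Combining the bounds, tw(G) = 3.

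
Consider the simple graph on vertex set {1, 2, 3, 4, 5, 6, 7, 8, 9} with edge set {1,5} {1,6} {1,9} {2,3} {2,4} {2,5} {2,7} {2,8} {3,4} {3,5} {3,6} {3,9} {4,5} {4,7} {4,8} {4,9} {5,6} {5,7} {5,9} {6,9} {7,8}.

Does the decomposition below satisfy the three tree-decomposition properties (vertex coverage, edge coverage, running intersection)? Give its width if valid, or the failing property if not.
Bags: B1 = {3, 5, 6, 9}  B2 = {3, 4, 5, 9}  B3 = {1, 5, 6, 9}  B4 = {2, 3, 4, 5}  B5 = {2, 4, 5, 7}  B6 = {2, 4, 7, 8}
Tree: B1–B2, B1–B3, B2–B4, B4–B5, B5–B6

Yes; width 3.

Checking the three conditions: (i) the bags cover all of {1, 2, 3, 4, 5, 6, 7, 8, 9}; (ii) for each edge, some bag contains both endpoints; (iii) the bags containing any fixed vertex form a subtree. All hold, so the decomposition is valid with width 4 − 1 = 3.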